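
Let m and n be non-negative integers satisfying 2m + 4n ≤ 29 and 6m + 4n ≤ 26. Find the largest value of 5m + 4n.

25

The continuous relaxation peaks at (0, 6.5) with value 26.00; rounding to a feasible lattice point costs some objective.
(m,n)=(1,5): 2·1+4·5=22≤29, 6·1+4·5=26≤26, objective 25.
(m,n)=(0,6): 2·0+4·6=24≤29, 6·0+4·6=24≤26, objective 24.
(m,n)=(1,4): 2·1+4·4=18≤29, 6·1+4·4=22≤26, objective 21.
(m,n)=(0,5): 2·0+4·5=20≤29, 6·0+4·5=20≤26, objective 20.
Maximum is 25 at (m,n)=(1,5).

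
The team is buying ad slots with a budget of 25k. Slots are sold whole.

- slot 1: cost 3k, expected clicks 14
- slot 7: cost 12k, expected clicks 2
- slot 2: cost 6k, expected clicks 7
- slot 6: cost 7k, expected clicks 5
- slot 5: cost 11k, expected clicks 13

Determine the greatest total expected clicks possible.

Take slot 1, slot 2, and slot 5: cost 3 + 6 + 11 = 20 ≤ 25, expected clicks 14 + 7 + 13 = 34.
No other feasible combination does better.

34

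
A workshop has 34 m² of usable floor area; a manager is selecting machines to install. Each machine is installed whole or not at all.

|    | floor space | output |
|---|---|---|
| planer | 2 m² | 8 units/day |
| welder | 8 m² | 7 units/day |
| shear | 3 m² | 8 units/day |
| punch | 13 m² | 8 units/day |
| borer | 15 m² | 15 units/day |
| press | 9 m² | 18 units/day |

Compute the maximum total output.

Allowing fractional choices, the relaxed optimum would be about 53.4, but machines are indivisible.
planer + shear + borer + press: floor space 2 + 3 + 15 + 9 = 29 ≤ 34, output 8 + 8 + 15 + 18 = 49.
planer + welder + borer + press: floor space 2 + 8 + 15 + 9 = 34 ≤ 34, output 8 + 7 + 15 + 18 = 48.
Best is planer, shear, borer, and press with total output 49.

49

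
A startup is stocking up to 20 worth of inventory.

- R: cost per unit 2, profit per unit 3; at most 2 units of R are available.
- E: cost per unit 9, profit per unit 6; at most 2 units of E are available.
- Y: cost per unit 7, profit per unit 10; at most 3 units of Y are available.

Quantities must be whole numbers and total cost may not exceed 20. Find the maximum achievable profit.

26

R has the best ratio (3/2); taking only R gives at most 2×3 = 6 (stopped by the supply cap of 2).
Mixing does better — 2×R and 2×Y: cost 18 ≤ 20, profit 2·3 + 2·10 = 26.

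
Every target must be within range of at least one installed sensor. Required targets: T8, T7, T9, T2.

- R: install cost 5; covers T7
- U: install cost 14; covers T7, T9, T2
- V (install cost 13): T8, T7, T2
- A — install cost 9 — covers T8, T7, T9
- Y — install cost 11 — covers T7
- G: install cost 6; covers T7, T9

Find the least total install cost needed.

The greedy cost-per-new-target heuristic would pick A and V for 22, but a cheaper cover exists.
Choose V and G: together they cover T8, T7, T9, T2 — every target.
Total install cost: 13 + 6 = 19.
No cover costs less than 19.

19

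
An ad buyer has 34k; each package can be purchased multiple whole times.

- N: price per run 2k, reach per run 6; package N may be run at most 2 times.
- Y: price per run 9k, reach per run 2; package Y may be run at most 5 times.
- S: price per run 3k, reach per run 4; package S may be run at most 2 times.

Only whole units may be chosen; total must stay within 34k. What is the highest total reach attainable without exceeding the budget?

N has the best ratio (6/2); taking only N gives at most 2×6 = 12 (stopped by the supply cap of 2).
Mixing does better — 2×N, 2×Y, and 2×S: price 28 ≤ 34, reach 2·6 + 2·2 + 2·4 = 24.

24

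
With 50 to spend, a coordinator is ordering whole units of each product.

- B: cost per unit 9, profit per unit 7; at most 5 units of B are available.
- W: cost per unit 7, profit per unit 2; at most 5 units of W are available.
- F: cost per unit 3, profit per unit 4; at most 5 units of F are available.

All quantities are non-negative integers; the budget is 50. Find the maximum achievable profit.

44

F has the best ratio (4/3); taking only F gives at most 5×4 = 20 (stopped by the supply cap of 5).
Mixing does better — 4×B and 4×F: cost 48 ≤ 50, profit 4·7 + 4·4 = 44.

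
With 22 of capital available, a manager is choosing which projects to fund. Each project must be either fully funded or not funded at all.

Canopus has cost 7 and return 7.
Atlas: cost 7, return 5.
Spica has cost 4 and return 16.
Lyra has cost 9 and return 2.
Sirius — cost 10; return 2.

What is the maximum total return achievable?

28

Canopus + Spica + Sirius: cost 7 + 4 + 10 = 21 ≤ 22, return 7 + 16 + 2 = 25.
Canopus + Spica + Lyra: cost 7 + 4 + 9 = 20 ≤ 22, return 7 + 16 + 2 = 25.
Canopus + Atlas + Spica: cost 7 + 7 + 4 = 18 ≤ 22, return 7 + 5 + 16 = 28.
Best is Canopus, Atlas, and Spica with total return 28.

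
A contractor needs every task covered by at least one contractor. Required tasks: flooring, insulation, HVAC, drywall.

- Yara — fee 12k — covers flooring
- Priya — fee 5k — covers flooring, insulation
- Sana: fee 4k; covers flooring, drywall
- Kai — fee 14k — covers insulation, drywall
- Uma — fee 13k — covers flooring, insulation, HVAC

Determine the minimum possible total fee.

17

The greedy cost-per-new-task heuristic would pick Sana, Priya, and Uma for 22, but a cheaper cover exists.
Choose Sana and Uma: together they cover flooring, insulation, HVAC, drywall — every task.
Total fee: 4 + 13 = 17.
No cover costs less than 17.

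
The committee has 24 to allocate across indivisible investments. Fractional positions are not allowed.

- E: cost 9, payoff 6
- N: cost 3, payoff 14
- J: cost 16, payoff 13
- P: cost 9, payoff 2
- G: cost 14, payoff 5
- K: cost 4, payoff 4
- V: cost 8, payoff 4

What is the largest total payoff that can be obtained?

Allowing fractional choices, the relaxed optimum would be about 31.7, but investments are indivisible.
N + J + K: cost 3 + 16 + 4 = 23 ≤ 24, payoff 14 + 13 + 4 = 31.
E + N + K + V: cost 9 + 3 + 4 + 8 = 24 ≤ 24, payoff 6 + 14 + 4 + 4 = 28.
N + J: cost 3 + 16 = 19 ≤ 24, payoff 14 + 13 = 27.
Best is N, J, and K with total payoff 31.

31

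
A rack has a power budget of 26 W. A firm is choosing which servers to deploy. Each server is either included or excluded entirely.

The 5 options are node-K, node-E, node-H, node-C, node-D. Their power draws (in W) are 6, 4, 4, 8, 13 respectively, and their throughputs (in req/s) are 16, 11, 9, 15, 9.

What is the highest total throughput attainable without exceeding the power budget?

This is a 0-1 knapsack instance.
Take node-K, node-E, node-H, and node-C: power draw 6 + 4 + 4 + 8 = 22 ≤ 26, throughput 16 + 11 + 9 + 15 = 51.
No other feasible combination does better.

51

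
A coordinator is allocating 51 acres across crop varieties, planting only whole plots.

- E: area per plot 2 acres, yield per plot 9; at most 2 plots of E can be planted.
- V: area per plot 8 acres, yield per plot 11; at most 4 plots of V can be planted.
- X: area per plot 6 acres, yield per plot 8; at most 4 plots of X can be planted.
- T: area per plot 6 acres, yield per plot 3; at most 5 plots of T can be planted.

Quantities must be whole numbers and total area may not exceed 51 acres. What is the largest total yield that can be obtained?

This is a bounded integer knapsack.
2×E, 2×V, 4×X, and 1×T: area 50 ≤ 51, yield 2·9 + 2·11 + 4·8 + 1·3 = 75.
2×E, 4×V, and 2×X: area 48 ≤ 51, yield 2·9 + 4·11 + 2·8 = 78.
Best is 78.

78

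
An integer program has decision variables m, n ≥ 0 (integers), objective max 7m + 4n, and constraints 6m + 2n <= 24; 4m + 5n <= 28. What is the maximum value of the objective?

Relaxing integrality, the LP optimum is 33.45 at (m,n) = (2.91, 3.27), which is not an integer point.
(m,n)=(3,3): 6·3+2·3=24≤24, 4·3+5·3=27≤28, objective 33.
(m,n)=(2,4): 6·2+2·4=20≤24, 4·2+5·4=28≤28, objective 30.
(m,n)=(3,2): 6·3+2·2=22≤24, 4·3+5·2=22≤28, objective 29.
The best lattice point is (3,3), giving 33.

33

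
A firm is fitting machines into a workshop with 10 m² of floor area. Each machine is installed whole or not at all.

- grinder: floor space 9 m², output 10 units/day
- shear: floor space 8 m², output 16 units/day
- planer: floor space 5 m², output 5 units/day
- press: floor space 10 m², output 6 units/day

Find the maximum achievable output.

Allowing fractional choices, the relaxed optimum would be about 18.2, but machines are indivisible.
grinder: floor space 9 ≤ 10, output 10.
shear: floor space 8 ≤ 10, output 16.
Best is shear with total output 16.

16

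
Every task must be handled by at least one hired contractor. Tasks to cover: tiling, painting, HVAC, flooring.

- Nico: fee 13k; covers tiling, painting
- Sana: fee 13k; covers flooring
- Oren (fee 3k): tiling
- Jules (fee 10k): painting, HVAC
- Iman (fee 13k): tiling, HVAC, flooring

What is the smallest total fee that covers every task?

The greedy cost-per-new-task heuristic would pick Oren, Jules, and Sana for 26, but a cheaper cover exists.
Choose Jules and Iman: together they cover tiling, painting, HVAC, flooring — every task.
Total fee: 10 + 13 = 23.
No cover costs less than 23.

23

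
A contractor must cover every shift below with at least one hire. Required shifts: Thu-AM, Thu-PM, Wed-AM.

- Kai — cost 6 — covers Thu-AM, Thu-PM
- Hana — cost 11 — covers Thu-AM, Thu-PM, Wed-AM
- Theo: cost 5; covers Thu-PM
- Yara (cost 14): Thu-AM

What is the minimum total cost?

11

The greedy cost-per-new-shift heuristic would pick Kai and Hana for 17, but a cheaper cover exists.
Hana alone covers Thu-AM, Thu-PM, Wed-AM — every shift.
Total cost: 11.
No cover costs less than 11.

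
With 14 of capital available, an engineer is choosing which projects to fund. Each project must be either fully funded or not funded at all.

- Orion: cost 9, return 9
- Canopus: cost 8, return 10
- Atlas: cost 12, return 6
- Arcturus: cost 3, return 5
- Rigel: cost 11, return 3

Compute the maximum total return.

Allowing fractional choices, the relaxed optimum would be about 18.0, but projects are indivisible.
Orion + Arcturus: cost 9 + 3 = 12 ≤ 14, return 9 + 5 = 14.
Canopus + Arcturus: cost 8 + 3 = 11 ≤ 14, return 10 + 5 = 15.
Best is Canopus and Arcturus with total return 15.

15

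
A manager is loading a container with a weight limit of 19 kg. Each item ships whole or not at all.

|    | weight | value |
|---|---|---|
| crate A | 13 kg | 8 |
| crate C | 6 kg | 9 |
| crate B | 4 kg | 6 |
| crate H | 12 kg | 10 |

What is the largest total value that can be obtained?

19

Take crate C and crate H: weight 6 + 12 = 18 ≤ 19, value 9 + 10 = 19.
No other feasible combination does better.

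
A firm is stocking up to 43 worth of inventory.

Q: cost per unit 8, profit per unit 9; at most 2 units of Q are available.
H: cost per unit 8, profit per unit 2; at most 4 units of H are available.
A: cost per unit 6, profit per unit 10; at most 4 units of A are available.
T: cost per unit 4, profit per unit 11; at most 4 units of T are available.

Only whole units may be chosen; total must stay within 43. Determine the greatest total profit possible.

84

1×Q, 3×A, and 4×T: cost 42 ≤ 43, profit 1·9 + 3·10 + 4·11 = 83.
4×A and 4×T: cost 40 ≤ 43, profit 4·10 + 4·11 = 84.
Best is 84.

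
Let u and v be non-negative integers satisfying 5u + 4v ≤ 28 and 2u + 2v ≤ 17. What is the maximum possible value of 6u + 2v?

30

The continuous relaxation peaks at (5.6, 0) with value 33.60; rounding to a feasible lattice point costs some objective.
(u,v)=(5,0): 5·5+4·0=25≤28, 2·5+2·0=10≤17, objective 30.
(u,v)=(4,1): 5·4+4·1=24≤28, 2·4+2·1=10≤17, objective 26.
(u,v)=(4,0): 5·4+4·0=20≤28, 2·4+2·0=8≤17, objective 24.
No feasible integer point exceeds 30.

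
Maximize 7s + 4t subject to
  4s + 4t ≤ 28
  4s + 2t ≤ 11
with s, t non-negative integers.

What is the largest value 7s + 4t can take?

20

(s,t)=(0,5): 4·0+4·5=20≤28, 4·0+2·5=10≤11, objective 20.
(s,t)=(0,4): 4·0+4·4=16≤28, 4·0+2·4=8≤11, objective 16.
Maximum is 20 at (s,t)=(0,5).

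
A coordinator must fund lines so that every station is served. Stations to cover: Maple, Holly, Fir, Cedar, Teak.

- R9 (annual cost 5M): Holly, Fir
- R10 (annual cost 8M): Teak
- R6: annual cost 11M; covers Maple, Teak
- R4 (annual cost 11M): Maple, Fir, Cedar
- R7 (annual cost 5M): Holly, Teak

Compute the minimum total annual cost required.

The greedy cost-per-new-station heuristic would pick R9, R7, and R4 for 21, but a cheaper cover exists.
Choose R4 and R7: together they cover Maple, Holly, Fir, Cedar, Teak — every station.
Total annual cost: 11 + 5 = 16.
No cover costs less than 16.

16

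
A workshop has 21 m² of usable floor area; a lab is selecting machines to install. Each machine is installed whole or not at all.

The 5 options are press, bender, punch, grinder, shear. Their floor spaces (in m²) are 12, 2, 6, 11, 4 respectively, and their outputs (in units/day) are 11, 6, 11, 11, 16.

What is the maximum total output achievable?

38

Allowing fractional choices, the relaxed optimum would be about 42.0, but machines are indivisible.
bender + punch + shear: floor space 2 + 6 + 4 = 12 ≤ 21, output 6 + 11 + 16 = 33.
punch + grinder + shear: floor space 6 + 11 + 4 = 21 ≤ 21, output 11 + 11 + 16 = 38.
Best is punch, grinder, and shear with total output 38.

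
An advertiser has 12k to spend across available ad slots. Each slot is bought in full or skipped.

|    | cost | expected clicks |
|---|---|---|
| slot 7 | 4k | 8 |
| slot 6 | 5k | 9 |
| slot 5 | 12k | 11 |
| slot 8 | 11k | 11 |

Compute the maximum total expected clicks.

17

Allowing fractional choices, the relaxed optimum would be about 20.0, but ad slots are indivisible.
slot 5: cost 12 ≤ 12, expected clicks 11.
slot 8: cost 11 ≤ 12, expected clicks 11.
slot 7 + slot 6: cost 4 + 5 = 9 ≤ 12, expected clicks 8 + 9 = 17.
Best is slot 7 and slot 6 with total expected clicks 17.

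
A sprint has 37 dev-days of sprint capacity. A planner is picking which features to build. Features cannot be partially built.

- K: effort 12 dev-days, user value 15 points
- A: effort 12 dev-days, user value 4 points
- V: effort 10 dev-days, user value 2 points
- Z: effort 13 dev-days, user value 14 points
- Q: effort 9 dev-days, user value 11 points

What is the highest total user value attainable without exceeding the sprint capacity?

40

Allowing fractional choices, the relaxed optimum would be about 41.0, but features are indivisible.
K + Z + Q: effort 12 + 13 + 9 = 34 ≤ 37, user value 15 + 14 + 11 = 40.
K + V + Z: effort 12 + 10 + 13 = 35 ≤ 37, user value 15 + 2 + 14 = 31.
K + A + Z: effort 12 + 12 + 13 = 37 ≤ 37, user value 15 + 4 + 14 = 33.
Best is K, Z, and Q with total user value 40.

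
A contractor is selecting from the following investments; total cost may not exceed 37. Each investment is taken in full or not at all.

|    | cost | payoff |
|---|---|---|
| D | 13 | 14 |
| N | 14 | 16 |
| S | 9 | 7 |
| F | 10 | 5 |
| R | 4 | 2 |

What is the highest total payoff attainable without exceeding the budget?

This is a 0-1 knapsack instance.
D + N + F: cost 13 + 14 + 10 = 37 ≤ 37, payoff 14 + 16 + 5 = 35.
D + N + R: cost 13 + 14 + 4 = 31 ≤ 37, payoff 14 + 16 + 2 = 32.
D + N + S: cost 13 + 14 + 9 = 36 ≤ 37, payoff 14 + 16 + 7 = 37.
Best is D, N, and S with total payoff 37.

37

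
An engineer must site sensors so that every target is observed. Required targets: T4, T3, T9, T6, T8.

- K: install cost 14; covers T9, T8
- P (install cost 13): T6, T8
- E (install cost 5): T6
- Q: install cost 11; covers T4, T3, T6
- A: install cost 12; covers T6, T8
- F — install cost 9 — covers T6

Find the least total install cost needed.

25

This is an integer covering problem.
Choose K and Q: together they cover T4, T3, T9, T6, T8 — every target.
Total install cost: 14 + 11 = 25.
No cover costs less than 25.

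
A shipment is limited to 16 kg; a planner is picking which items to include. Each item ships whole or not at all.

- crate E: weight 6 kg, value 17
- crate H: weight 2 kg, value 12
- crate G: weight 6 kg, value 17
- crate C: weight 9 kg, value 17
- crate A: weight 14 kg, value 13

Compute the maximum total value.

46

Allowing fractional choices, the relaxed optimum would be about 49.8, but items are indivisible.
crate E + crate G: weight 6 + 6 = 12 ≤ 16, value 17 + 17 = 34.
crate E + crate C: weight 6 + 9 = 15 ≤ 16, value 17 + 17 = 34.
crate E + crate H + crate G: weight 6 + 2 + 6 = 14 ≤ 16, value 17 + 12 + 17 = 46.
Best is crate E, crate H, and crate G with total value 46.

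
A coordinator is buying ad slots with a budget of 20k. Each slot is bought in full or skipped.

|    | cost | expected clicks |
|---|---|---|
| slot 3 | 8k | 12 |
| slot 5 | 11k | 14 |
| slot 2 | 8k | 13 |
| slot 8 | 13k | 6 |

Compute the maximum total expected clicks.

Allowing fractional choices, the relaxed optimum would be about 30.1, but ad slots are indivisible.
slot 5 + slot 2: cost 11 + 8 = 19 ≤ 20, expected clicks 14 + 13 = 27.
slot 3 + slot 5: cost 8 + 11 = 19 ≤ 20, expected clicks 12 + 14 = 26.
slot 3 + slot 2: cost 8 + 8 = 16 ≤ 20, expected clicks 12 + 13 = 25.
Best is slot 5 and slot 2 with total expected clicks 27.

27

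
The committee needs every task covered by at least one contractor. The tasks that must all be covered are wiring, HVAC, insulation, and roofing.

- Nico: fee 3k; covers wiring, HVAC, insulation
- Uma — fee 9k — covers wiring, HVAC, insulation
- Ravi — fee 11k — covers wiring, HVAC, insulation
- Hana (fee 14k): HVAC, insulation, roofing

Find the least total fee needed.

17

Choose Nico and Hana: together they cover wiring, HVAC, insulation, roofing — every task.
Total fee: 3 + 14 = 17.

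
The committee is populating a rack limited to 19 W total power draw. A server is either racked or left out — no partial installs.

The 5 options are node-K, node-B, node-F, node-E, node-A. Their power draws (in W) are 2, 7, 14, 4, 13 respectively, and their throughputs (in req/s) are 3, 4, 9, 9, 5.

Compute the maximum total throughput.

18

This is an integer program with binary decision variables.
Allowing fractional choices, the relaxed optimum would be about 20.4, but servers are indivisible.
node-K + node-B + node-E: power draw 2 + 7 + 4 = 13 ≤ 19, throughput 3 + 4 + 9 = 16.
node-K + node-E + node-A: power draw 2 + 4 + 13 = 19 ≤ 19, throughput 3 + 9 + 5 = 17.
node-F + node-E: power draw 14 + 4 = 18 ≤ 19, throughput 9 + 9 = 18.
Best is node-F and node-E with total throughput 18.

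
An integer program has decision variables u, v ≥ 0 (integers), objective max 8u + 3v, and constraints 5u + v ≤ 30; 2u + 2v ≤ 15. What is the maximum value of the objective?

(u,v)=(6,0): 5·6+1·0=30≤30, 2·6+2·0=12≤15, objective 48.
(u,v)=(5,2): 5·5+1·2=27≤30, 2·5+2·2=14≤15, objective 46.
(u,v)=(5,1): 5·5+1·1=26≤30, 2·5+2·1=12≤15, objective 43.
Maximum is 48 at (u,v)=(6,0).

48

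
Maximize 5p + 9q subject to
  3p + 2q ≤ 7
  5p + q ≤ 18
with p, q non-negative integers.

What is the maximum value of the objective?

27

(p,q)=(0,3) is feasible, giving 27.
(p,q)=(1,2) is feasible, giving 23.
Maximum is 27 at (p,q)=(0,3).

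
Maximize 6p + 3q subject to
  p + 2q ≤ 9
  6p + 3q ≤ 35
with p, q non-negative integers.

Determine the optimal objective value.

33

(p,q)=(5,1) is feasible, giving 33.
(p,q)=(4,2) is feasible, giving 30.
(p,q)=(5,0) is feasible, giving 30.
(p,q)=(4,1) is feasible, giving 27.
Maximum is 33 at (p,q)=(5,1).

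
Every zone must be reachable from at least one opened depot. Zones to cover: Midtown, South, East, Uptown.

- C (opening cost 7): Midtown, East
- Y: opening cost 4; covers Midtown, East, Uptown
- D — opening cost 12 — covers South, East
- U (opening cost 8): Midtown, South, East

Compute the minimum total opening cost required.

Choose Y and U: together they cover Midtown, South, East, Uptown — every zone.
Total opening cost: 4 + 8 = 12.
No cover costs less than 12.

12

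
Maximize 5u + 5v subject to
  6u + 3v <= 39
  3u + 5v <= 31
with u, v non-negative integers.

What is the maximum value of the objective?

The continuous relaxation peaks at (4.86, 3.29) with value 40.71; rounding to a feasible lattice point costs some objective.
(u,v)=(5,3) is feasible, giving 40.
(u,v)=(3,4) is feasible, giving 35.
(u,v)=(4,3) is feasible, giving 35.
Maximum is 40 at (u,v)=(5,3).

40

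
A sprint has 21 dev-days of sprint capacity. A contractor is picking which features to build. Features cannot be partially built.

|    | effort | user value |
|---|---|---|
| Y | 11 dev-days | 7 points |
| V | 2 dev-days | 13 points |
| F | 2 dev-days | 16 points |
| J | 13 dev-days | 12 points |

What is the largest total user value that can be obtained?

41

Allowing fractional choices, the relaxed optimum would be about 43.5, but features are indivisible.
V + F: effort 2 + 2 = 4 ≤ 21, user value 13 + 16 = 29.
V + F + J: effort 2 + 2 + 13 = 17 ≤ 21, user value 13 + 16 + 12 = 41.
Y + V + F: effort 11 + 2 + 2 = 15 ≤ 21, user value 7 + 13 + 16 = 36.
Best is V, F, and J with total user value 41.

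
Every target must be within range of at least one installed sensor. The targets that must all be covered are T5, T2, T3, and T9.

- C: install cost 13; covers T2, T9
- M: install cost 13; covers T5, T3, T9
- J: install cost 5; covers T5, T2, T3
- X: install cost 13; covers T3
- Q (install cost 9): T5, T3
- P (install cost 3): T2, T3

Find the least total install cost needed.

The greedy cost-per-new-target heuristic would pick P, J, and C for 21, but a cheaper cover exists.
Choose M and P: together they cover T5, T2, T3, T9 — every target.
Total install cost: 13 + 3 = 16.
No cover costs less than 16.

16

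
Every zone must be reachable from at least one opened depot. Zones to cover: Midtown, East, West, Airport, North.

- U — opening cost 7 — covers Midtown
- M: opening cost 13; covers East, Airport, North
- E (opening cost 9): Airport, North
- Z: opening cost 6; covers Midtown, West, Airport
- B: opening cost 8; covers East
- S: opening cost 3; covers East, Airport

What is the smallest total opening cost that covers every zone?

18

This is an integer covering problem.
Choose E, Z, and S: together they cover Midtown, East, West, Airport, North — every zone.
Total opening cost: 9 + 6 + 3 = 18.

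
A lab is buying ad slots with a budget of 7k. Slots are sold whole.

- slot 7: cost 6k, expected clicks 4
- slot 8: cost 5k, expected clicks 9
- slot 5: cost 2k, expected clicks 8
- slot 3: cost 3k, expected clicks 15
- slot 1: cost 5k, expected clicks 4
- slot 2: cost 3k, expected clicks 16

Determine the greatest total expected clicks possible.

Take slot 3 and slot 2: cost 3 + 3 = 6 ≤ 7, expected clicks 15 + 16 = 31.
No other feasible combination does better.

31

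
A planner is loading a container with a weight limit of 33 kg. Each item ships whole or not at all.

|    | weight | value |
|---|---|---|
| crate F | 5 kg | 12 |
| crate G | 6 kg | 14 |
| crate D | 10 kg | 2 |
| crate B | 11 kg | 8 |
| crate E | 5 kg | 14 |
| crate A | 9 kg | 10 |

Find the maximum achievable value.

Take crate F, crate G, crate E, and crate A: weight 5 + 6 + 5 + 9 = 25 ≤ 33, value 12 + 14 + 14 + 10 = 50.
No other feasible combination does better.

50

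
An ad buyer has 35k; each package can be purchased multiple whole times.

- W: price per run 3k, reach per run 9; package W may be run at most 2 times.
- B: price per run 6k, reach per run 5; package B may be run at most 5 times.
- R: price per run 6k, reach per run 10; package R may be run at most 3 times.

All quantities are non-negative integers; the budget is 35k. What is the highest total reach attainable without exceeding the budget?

53

This is a bounded integer knapsack.
W has the best ratio (9/3); taking only W gives at most 2×9 = 18 (stopped by the supply cap of 2).
Mixing does better — 2×W, 1×B, and 3×R: price 30 ≤ 35, reach 2·9 + 1·5 + 3·10 = 53.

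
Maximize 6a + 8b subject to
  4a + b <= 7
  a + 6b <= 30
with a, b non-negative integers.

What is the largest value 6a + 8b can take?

40

The continuous relaxation peaks at (0.522, 4.91) with value 42.43; rounding to a feasible lattice point costs some objective.
(a,b)=(0,5): 4·0+1·5=5≤7, 1·0+6·5=30≤30, objective 40.
(a,b)=(0,4): 4·0+1·4=4≤7, 1·0+6·4=24≤30, objective 32.
(a,b)=(1,3): 4·1+1·3=7≤7, 1·1+6·3=19≤30, objective 30.
(a,b)=(0,3): 4·0+1·3=3≤7, 1·0+6·3=18≤30, objective 24.
No feasible integer point exceeds 40.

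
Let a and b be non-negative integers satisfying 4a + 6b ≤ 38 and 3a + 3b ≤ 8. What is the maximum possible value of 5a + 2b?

Relaxing integrality, the LP optimum is 13.33 at (a,b) = (2.67, 0), which is not an integer point.
(a,b)=(2,0) is feasible, giving 10.
(a,b)=(1,1) is feasible, giving 7.
The best lattice point is (2,0), giving 10.

10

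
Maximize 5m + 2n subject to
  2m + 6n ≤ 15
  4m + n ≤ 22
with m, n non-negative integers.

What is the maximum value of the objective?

(m,n)=(5,0) is feasible, giving 25.
(m,n)=(4,1) is feasible, giving 22.
(m,n)=(4,0) is feasible, giving 20.
The best lattice point is (5,0), giving 25.

25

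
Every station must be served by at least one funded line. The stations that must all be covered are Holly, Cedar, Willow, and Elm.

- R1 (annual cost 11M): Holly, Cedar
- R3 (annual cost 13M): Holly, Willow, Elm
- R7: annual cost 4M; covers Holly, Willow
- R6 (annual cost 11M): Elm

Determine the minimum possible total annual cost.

The greedy cost-per-new-station heuristic would pick R7, R1, and R6 for 26, but a cheaper cover exists.
Choose R1 and R3: together they cover Holly, Cedar, Willow, Elm — every station.
Total annual cost: 11 + 13 = 24.
No cover costs less than 24.

24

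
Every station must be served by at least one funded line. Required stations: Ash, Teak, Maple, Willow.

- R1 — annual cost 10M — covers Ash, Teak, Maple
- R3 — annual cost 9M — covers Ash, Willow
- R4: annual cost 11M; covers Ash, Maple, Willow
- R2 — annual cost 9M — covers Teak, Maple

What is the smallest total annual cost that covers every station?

This is an integer covering problem.
The greedy cost-per-new-station heuristic would pick R1 and R3 for 19, but a cheaper cover exists.
Choose R3 and R2: together they cover Ash, Teak, Maple, Willow — every station.
Total annual cost: 9 + 9 = 18.
No cover costs less than 18.

18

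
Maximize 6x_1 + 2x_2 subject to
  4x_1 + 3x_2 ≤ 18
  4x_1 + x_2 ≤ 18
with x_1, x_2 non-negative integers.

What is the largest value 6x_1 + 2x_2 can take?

The continuous relaxation peaks at (4.5, 0) with value 27.00; rounding to a feasible lattice point costs some objective.
(x_1,x_2)=(4,0): 4·4+3·0=16≤18, 4·4+1·0=16≤18, objective 24.
(x_1,x_2)=(3,1): 4·3+3·1=15≤18, 4·3+1·1=13≤18, objective 20.
The best lattice point is (4,0), giving 24.

24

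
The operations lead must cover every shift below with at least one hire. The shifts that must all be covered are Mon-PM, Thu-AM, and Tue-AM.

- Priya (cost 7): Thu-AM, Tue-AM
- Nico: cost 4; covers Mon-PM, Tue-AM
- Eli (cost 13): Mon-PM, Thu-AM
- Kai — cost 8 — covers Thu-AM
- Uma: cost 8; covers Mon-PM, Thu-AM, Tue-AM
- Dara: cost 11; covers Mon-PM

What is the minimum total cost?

8

The greedy cost-per-new-shift heuristic would pick Nico and Priya for 11, but a cheaper cover exists.
Uma alone covers Mon-PM, Thu-AM, Tue-AM — every shift.
Total cost: 8.
No cover costs less than 8.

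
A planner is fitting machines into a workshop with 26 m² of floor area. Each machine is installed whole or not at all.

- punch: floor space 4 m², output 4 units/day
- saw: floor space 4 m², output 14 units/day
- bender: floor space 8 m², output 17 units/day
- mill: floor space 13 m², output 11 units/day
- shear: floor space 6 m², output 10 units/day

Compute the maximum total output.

This is an integer program with binary decision variables.
Allowing fractional choices, the relaxed optimum would be about 48.4, but machines are indivisible.
punch + saw + bender + shear: floor space 4 + 4 + 8 + 6 = 22 ≤ 26, output 4 + 14 + 17 + 10 = 45.
saw + bender + mill: floor space 4 + 8 + 13 = 25 ≤ 26, output 14 + 17 + 11 = 42.
Best is punch, saw, bender, and shear with total output 45.

45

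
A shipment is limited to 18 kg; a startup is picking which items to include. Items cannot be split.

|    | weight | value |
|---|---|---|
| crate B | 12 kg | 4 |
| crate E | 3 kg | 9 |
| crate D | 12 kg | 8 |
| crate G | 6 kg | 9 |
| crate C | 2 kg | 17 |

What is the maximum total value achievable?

Treat it as a binary knapsack problem.
Take crate E, crate G, and crate C: weight 3 + 6 + 2 = 11 ≤ 18, value 9 + 9 + 17 = 35.
No other feasible combination does better.

35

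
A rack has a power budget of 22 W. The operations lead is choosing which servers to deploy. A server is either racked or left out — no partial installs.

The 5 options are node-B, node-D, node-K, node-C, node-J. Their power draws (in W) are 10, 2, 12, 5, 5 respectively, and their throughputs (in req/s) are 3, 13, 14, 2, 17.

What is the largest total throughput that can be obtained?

44

Allowing fractional choices, the relaxed optimum would be about 45.2, but servers are indivisible.
node-B + node-D + node-J: power draw 10 + 2 + 5 = 17 ≤ 22, throughput 3 + 13 + 17 = 33.
node-B + node-D + node-C + node-J: power draw 10 + 2 + 5 + 5 = 22 ≤ 22, throughput 3 + 13 + 2 + 17 = 35.
node-D + node-K + node-J: power draw 2 + 12 + 5 = 19 ≤ 22, throughput 13 + 14 + 17 = 44.
Best is node-D, node-K, and node-J with total throughput 44.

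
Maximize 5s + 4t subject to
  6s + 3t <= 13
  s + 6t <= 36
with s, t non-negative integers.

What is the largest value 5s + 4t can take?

(s,t)=(0,4): 6·0+3·4=12≤13, 1·0+6·4=24≤36, objective 16.
(s,t)=(0,3): 6·0+3·3=9≤13, 1·0+6·3=18≤36, objective 12.
The best lattice point is (0,4), giving 16.

16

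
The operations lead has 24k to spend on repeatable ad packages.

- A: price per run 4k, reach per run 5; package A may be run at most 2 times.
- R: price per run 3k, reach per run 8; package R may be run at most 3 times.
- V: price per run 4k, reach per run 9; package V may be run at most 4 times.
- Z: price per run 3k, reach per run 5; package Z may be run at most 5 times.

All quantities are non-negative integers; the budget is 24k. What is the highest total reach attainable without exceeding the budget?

56

Take 3×R, 3×V, and 1×Z: price 24 ≤ 24, reach 3·8 + 3·9 + 1·5 = 56.
R has the best ratio (8/3) and is taken to its limit of 3; remaining capacity is filled optimally with the others.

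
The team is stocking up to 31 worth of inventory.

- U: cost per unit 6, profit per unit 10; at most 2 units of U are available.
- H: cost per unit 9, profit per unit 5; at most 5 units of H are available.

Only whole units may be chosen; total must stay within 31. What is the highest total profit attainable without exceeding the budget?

30

U has the best ratio (10/6); taking only U gives at most 2×10 = 20 (stopped by the supply cap of 2).
Mixing does better — 2×U and 2×H: cost 30 ≤ 31, profit 2·10 + 2·5 = 30.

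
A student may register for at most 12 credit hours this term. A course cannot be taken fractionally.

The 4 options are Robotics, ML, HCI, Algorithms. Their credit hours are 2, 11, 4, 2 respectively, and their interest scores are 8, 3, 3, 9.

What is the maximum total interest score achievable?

Take Robotics, HCI, and Algorithms: credit hours 2 + 4 + 2 = 8 ≤ 12, interest score 8 + 3 + 9 = 20.
No other feasible combination does better.

20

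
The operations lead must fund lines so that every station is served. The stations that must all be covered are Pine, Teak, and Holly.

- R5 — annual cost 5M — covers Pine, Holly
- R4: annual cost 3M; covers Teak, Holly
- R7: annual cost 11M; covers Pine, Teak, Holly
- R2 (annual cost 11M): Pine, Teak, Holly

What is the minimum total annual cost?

Choose R5 and R4: together they cover Pine, Teak, Holly — every station.
Total annual cost: 5 + 3 = 8.
No cover costs less than 8.

8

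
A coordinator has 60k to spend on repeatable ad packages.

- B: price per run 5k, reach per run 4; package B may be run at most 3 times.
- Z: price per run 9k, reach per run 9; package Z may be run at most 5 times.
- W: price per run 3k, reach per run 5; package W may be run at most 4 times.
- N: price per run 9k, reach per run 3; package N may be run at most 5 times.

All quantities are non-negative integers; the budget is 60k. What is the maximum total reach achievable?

65

W has the best ratio (5/3); taking only W gives at most 4×5 = 20 (stopped by the supply cap of 4).
Mixing does better — 5×Z and 4×W: price 57 ≤ 60, reach 5·9 + 4·5 = 65.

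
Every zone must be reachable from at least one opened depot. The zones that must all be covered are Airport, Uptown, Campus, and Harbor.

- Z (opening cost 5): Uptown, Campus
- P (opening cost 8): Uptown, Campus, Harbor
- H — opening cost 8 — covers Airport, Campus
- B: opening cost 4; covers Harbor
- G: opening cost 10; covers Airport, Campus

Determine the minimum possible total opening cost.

16

This is an integer covering problem.
Choose P and H: together they cover Airport, Uptown, Campus, Harbor — every zone.
Total opening cost: 8 + 8 = 16.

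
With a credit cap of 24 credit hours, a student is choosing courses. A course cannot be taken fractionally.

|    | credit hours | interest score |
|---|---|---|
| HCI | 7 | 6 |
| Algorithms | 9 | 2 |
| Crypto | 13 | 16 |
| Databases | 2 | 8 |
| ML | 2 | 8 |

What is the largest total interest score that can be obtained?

HCI + Crypto + Databases + ML: credit hours 7 + 13 + 2 + 2 = 24 ≤ 24, interest score 6 + 16 + 8 + 8 = 38.
HCI + Crypto + Databases: credit hours 7 + 13 + 2 = 22 ≤ 24, interest score 6 + 16 + 8 = 30.
Crypto + Databases + ML: credit hours 13 + 2 + 2 = 17 ≤ 24, interest score 16 + 8 + 8 = 32.
Best is HCI, Crypto, Databases, and ML with total interest score 38.

38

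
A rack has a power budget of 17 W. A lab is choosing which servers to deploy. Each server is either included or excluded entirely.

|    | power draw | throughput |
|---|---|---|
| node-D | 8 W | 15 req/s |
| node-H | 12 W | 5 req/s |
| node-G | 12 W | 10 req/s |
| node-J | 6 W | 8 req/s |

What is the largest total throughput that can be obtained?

Allowing fractional choices, the relaxed optimum would be about 25.5, but servers are indivisible.
node-D: power draw 8 ≤ 17, throughput 15.
node-D + node-J: power draw 8 + 6 = 14 ≤ 17, throughput 15 + 8 = 23.
Best is node-D and node-J with total throughput 23.

23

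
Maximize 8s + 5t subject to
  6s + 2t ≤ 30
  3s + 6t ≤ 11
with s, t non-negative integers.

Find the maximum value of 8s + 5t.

24

(s,t)=(3,0): 6·3+2·0=18≤30, 3·3+6·0=9≤11, objective 24.
(s,t)=(2,0): 6·2+2·0=12≤30, 3·2+6·0=6≤11, objective 16.
Maximum is 24 at (s,t)=(3,0).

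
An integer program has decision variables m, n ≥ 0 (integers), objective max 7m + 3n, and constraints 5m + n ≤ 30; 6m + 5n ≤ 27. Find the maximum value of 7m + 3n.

28

(m,n)=(4,0) is feasible, giving 28.
(m,n)=(3,1) is feasible, giving 24.
(m,n)=(3,0) is feasible, giving 21.
The best lattice point is (4,0), giving 28.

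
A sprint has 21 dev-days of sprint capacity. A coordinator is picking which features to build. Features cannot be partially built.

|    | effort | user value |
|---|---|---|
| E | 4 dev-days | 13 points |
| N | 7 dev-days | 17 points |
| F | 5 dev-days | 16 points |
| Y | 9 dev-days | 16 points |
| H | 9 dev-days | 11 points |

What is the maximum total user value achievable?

49

Allowing fractional choices, the relaxed optimum would be about 54.9, but features are indivisible.
N + F + Y: effort 7 + 5 + 9 = 21 ≤ 21, user value 17 + 16 + 16 = 49.
E + N + Y: effort 4 + 7 + 9 = 20 ≤ 21, user value 13 + 17 + 16 = 46.
E + N + F: effort 4 + 7 + 5 = 16 ≤ 21, user value 13 + 17 + 16 = 46.
Best is N, F, and Y with total user value 49.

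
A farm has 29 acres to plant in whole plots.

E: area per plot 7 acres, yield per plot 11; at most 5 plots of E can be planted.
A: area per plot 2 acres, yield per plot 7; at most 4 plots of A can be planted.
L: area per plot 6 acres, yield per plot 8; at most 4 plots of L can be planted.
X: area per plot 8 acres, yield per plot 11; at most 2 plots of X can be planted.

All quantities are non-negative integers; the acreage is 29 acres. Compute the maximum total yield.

61

A has the best ratio (7/2); taking only A gives at most 4×7 = 28 (stopped by the supply cap of 4).
Mixing does better — 3×E and 4×A: area 29 ≤ 29, yield 3·11 + 4·7 = 61.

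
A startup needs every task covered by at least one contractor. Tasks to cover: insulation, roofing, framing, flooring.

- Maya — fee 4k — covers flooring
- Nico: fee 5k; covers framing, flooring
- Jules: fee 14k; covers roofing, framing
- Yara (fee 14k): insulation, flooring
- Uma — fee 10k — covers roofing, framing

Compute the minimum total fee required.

The greedy cost-per-new-task heuristic would pick Nico, Uma, and Yara for 29, but a cheaper cover exists.
Choose Yara and Uma: together they cover insulation, roofing, framing, flooring — every task.
Total fee: 14 + 10 = 24.
No cover costs less than 24.

24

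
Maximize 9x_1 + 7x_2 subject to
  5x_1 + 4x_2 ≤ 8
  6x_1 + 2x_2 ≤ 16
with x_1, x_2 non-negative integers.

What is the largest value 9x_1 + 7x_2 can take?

14

(x_1,x_2)=(0,2) is feasible, giving 14.
(x_1,x_2)=(1,0) is feasible, giving 9.
No feasible integer point exceeds 14.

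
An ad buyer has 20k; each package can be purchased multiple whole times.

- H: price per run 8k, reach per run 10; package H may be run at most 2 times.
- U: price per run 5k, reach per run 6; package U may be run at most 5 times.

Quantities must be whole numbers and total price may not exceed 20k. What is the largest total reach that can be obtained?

4×U: price 20 ≤ 20, reach 4·6 = 24.
1×H and 2×U: price 18 ≤ 20, reach 1·10 + 2·6 = 22.
Best is 24.

24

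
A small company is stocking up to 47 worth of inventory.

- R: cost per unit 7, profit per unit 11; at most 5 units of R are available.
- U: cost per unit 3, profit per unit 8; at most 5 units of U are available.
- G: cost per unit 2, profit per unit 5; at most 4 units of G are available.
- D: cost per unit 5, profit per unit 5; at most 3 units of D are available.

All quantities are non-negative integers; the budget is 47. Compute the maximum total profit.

This is a bounded integer knapsack.
U has the best ratio (8/3); taking only U gives at most 5×8 = 40 (stopped by the supply cap of 5).
Mixing does better — 4×R, 5×U, and 2×G: cost 47 ≤ 47, profit 4·11 + 5·8 + 2·5 = 94.

94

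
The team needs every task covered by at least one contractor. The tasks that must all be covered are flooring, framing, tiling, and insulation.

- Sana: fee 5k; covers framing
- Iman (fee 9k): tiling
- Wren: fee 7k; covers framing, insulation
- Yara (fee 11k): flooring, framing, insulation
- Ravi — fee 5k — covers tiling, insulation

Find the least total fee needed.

16

Choose Yara and Ravi: together they cover flooring, framing, tiling, insulation — every task.
Total fee: 11 + 5 = 16.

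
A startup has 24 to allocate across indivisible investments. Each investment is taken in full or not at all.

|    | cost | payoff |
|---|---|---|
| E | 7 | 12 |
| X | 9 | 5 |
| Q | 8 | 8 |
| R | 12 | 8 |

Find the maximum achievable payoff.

Allowing fractional choices, the relaxed optimum would be about 26.0, but investments are indivisible.
E + Q: cost 7 + 8 = 15 ≤ 24, payoff 12 + 8 = 20.
E + X + Q: cost 7 + 9 + 8 = 24 ≤ 24, payoff 12 + 5 + 8 = 25.
Best is E, X, and Q with total payoff 25.

25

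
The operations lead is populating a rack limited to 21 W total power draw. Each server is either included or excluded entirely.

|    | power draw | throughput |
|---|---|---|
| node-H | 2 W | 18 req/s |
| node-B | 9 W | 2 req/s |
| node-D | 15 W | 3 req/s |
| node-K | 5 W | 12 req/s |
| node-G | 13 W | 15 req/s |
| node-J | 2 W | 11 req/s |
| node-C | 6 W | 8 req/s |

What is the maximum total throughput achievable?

49

node-H + node-K + node-J + node-C: power draw 2 + 5 + 2 + 6 = 15 ≤ 21, throughput 18 + 12 + 11 + 8 = 49.
node-H + node-K + node-G: power draw 2 + 5 + 13 = 20 ≤ 21, throughput 18 + 12 + 15 = 45.
Best is node-H, node-K, node-J, and node-C with total throughput 49.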